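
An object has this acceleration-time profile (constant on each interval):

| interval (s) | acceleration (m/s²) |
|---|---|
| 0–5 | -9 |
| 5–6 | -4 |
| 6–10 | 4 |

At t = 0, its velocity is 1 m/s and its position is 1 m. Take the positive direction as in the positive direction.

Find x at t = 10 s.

-312.5 m

On each constant-a segment, Δv = aΔt and Δx = v₀Δt + ½aΔt²; chain segment to segment.
0–5 s: v starts 1 m/s; Δx = 1·5 + ½·-9·5² = -107.5 m; v ends -44 m/s.
5–6 s: v starts -44 m/s; Δx = -44·1 + ½·-4·1² = -46 m; v ends -48 m/s.
6–10 s: v starts -48 m/s; Δx = -48·4 + ½·4·4² = -160 m; v ends -32 m/s.
x(10) = 1 + Σ Δx = -312.5 m.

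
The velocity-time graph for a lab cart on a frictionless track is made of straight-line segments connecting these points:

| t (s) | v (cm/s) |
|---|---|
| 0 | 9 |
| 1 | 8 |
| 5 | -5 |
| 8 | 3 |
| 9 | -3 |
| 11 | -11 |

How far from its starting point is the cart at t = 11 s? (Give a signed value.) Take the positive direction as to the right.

-2.5 cm

Displacement is the signed area under the v-t curve.
0–1 s: ½(9 + 8)(1) = 8.5 cm
1–5 s: ½(8 + -5)(4) = 6 cm
5–8 s: ½(-5 + 3)(3) = -3 cm
8–9 s: ½(3 + -3)(1) = 0 cm
9–11 s: ½(-3 + -11)(2) = -14 cm
Net displacement = -2.5 cm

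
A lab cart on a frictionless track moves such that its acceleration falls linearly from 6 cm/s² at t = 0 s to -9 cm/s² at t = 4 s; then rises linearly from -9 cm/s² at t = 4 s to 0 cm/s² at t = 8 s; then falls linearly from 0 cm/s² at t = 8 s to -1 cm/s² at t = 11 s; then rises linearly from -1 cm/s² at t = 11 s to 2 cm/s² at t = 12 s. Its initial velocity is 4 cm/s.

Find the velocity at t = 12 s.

-21 cm/s

Δv equals the area under the a-t graph; then v = v₀ + Δv.
0–4 s: ½(6 + -9)(4) = -6 cm/s
4–8 s: ½(-9 + 0)(4) = -18 cm/s
8–11 s: ½(0 + -1)(3) = -1.5 cm/s
11–12 s: ½(-1 + 2)(1) = 0.5 cm/s
Δv = -25 cm/s, so v(12) = 4 + (-25) = -21 cm/s.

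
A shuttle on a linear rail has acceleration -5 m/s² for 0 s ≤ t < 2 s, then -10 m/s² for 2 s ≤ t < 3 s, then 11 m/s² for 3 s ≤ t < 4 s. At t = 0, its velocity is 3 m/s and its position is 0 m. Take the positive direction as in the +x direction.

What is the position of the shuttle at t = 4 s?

-27.5 m

On each constant-a segment, Δv = aΔt and Δx = v₀Δt + ½aΔt²; chain segment to segment.
0–2 s: v starts 3 m/s; Δx = 3·2 + ½·-5·2² = -4 m; v ends -7 m/s.
2–3 s: v starts -7 m/s; Δx = -7·1 + ½·-10·1² = -12 m; v ends -17 m/s.
3–4 s: v starts -17 m/s; Δx = -17·1 + ½·11·1² = -11.5 m; v ends -6 m/s.
x(4) = 0 + Σ Δx = -27.5 m.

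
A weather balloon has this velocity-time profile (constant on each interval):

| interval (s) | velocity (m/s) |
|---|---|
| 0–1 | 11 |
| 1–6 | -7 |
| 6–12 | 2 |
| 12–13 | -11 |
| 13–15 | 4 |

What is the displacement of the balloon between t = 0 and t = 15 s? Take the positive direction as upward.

-15 m

Net displacement equals the area under the velocity-time graph (areas below the axis count negative).
0–1 s: 11 × 1 = 11 m
1–6 s: -7 × 5 = -35 m
6–12 s: 2 × 6 = 12 m
12–13 s: -11 × 1 = -11 m
13–15 s: 4 × 2 = 8 m
Net displacement = -15 m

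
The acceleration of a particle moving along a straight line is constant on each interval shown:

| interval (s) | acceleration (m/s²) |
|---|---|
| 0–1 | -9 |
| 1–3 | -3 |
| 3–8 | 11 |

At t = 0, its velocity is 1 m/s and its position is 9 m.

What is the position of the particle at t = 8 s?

On each constant-a segment, Δv = aΔt and Δx = v₀Δt + ½aΔt²; chain segment to segment.
0–1 s: v starts 1 m/s; Δx = 1·1 + ½·-9·1² = -3.5 m; v ends -8 m/s.
1–3 s: v starts -8 m/s; Δx = -8·2 + ½·-3·2² = -22 m; v ends -14 m/s.
3–8 s: v starts -14 m/s; Δx = -14·5 + ½·11·5² = 67.5 m; v ends 41 m/s.
x(8) = 9 + Σ Δx = 51 m.

51 m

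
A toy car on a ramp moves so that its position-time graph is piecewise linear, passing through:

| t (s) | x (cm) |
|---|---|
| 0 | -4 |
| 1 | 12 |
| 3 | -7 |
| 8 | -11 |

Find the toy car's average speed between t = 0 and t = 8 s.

Average speed = (total path length)/(elapsed time); on a piecewise-linear x-t graph the path length is Σ|Δx|.
0–1 s: |Δx| = |12 − -4| = 16 cm
1–3 s: |Δx| = |-7 − 12| = 19 cm
3–8 s: |Δx| = |-11 − -7| = 4 cm
Total path = 39 cm; average speed = 39/8 = 4.875 cm/s.

4.875 cm/s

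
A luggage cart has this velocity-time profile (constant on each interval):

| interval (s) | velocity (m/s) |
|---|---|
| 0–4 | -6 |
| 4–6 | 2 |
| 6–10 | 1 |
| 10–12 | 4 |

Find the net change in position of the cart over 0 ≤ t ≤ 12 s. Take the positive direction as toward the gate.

-8 m

Net displacement equals the area under the velocity-time graph (areas below the axis count negative).
0–4 s: -6 × 4 = -24 m
4–6 s: 2 × 2 = 4 m
6–10 s: 1 × 4 = 4 m
10–12 s: 4 × 2 = 8 m
Net displacement = -8 m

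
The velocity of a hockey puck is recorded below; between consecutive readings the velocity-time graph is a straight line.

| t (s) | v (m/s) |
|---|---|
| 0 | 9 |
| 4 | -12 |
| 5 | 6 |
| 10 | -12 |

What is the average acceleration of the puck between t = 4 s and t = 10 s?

Average acceleration = Δv/Δt = (-12 − -12)/(10 − 4) = 0 m/s².

0 m/s²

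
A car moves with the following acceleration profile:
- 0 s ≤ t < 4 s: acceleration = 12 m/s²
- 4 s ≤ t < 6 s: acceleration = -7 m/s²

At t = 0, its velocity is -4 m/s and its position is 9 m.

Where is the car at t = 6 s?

163 m

On each constant-a segment, Δv = aΔt and Δx = v₀Δt + ½aΔt²; chain segment to segment.
0–4 s: v starts -4 m/s; Δx = -4·4 + ½·12·4² = 80 m; v ends 44 m/s.
4–6 s: v starts 44 m/s; Δx = 44·2 + ½·-7·2² = 74 m; v ends 30 m/s.
x(6) = 9 + Σ Δx = 163 m.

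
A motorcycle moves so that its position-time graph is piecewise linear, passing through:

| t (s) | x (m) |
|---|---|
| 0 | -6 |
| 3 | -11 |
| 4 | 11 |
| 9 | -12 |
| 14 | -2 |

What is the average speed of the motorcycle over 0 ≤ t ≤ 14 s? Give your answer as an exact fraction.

30/7 m/s

Average speed = (total path length)/(elapsed time); on a piecewise-linear x-t graph the path length is Σ|Δx|.
0–3 s: |Δx| = |-11 − -6| = 5 m
3–4 s: |Δx| = |11 − -11| = 22 m
4–9 s: |Δx| = |-12 − 11| = 23 m
9–14 s: |Δx| = |-2 − -12| = 10 m
Total path = 60 m; average speed = 60/14 = 30/7 m/s.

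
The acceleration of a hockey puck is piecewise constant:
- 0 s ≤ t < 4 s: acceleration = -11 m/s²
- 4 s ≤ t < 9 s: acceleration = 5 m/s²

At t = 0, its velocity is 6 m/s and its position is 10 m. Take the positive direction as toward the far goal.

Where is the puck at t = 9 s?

On each constant-a segment, Δv = aΔt and Δx = v₀Δt + ½aΔt²; chain segment to segment.
0–4 s: v starts 6 m/s; Δx = 6·4 + ½·-11·4² = -64 m; v ends -38 m/s.
4–9 s: v starts -38 m/s; Δx = -38·5 + ½·5·5² = -127.5 m; v ends -13 m/s.
x(9) = 10 + Σ Δx = -181.5 m.

-181.5 m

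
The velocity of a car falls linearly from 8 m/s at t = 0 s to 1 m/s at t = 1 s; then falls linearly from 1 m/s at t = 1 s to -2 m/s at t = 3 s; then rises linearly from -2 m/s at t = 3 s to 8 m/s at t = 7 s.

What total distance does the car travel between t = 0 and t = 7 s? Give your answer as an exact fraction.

593/30 m

Total distance travelled is ∫|v| dt — sum the magnitudes of each area piece.
0–1 s: |½(8 + 1)(1)| = 4.5 m
1–3 s: v = 0 at t = 5/3 s; triangle areas 1/3 + 4/3 = 5/3 m
3–7 s: v = 0 at t = 3.8 s; triangle areas 0.8 + 12.8 = 13.6 m
Total distance = 593/30 m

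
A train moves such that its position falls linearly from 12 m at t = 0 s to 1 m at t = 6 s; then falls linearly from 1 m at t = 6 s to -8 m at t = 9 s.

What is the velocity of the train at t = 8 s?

-3 m/s

Velocity is the slope of the x-t graph on 6–9 s: (-8 − 1)/(9 − 6) = -3 m/s.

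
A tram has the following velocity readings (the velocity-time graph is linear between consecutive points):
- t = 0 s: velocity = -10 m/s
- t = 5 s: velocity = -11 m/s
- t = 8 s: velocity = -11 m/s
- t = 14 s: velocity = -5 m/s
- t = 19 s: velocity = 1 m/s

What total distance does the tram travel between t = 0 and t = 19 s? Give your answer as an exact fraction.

433/3 m

Distance (not displacement) is the total path length: add the absolute areas under v-t.
0–5 s: |½(-10 + -11)(5)| = 52.5 m
5–8 s: |-11| × 3 = 33 m
8–14 s: |½(-11 + -5)(6)| = 48 m
14–19 s: v = 0 at t = 109/6 s; triangle areas 125/12 + 5/12 = 65/6 m
Total distance = 433/3 m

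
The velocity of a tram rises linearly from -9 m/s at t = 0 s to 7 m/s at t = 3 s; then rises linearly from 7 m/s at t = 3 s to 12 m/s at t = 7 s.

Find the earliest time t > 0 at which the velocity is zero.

v changes sign on 0–3 s (from -9 to 7); the graph is linear there, so v = 0 at t = 0 + (9)·(3 − 0)/(7 − -9) = 1.6875 s.

t = 1.6875 s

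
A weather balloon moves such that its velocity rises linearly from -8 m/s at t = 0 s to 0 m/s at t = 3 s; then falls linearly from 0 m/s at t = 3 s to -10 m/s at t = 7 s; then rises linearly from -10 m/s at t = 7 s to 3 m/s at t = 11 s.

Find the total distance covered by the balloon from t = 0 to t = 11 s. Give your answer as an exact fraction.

634/13 m

Distance (not displacement) is the total path length: add the absolute areas under v-t.
0–3 s: |½(-8 + 0)(3)| = 12 m
3–7 s: |½(0 + -10)(4)| = 20 m
7–11 s: v = 0 at t = 131/13 s; triangle areas 200/13 + 18/13 = 218/13 m
Total distance = 634/13 m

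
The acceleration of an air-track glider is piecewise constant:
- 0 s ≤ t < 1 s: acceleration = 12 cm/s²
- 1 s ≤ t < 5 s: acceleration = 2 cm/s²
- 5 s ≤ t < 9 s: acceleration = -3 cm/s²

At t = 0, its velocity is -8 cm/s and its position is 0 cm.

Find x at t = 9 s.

On each constant-a segment, Δv = aΔt and Δx = v₀Δt + ½aΔt²; chain segment to segment.
0–1 s: v starts -8 cm/s; Δx = -8·1 + ½·12·1² = -2 cm; v ends 4 cm/s.
1–5 s: v starts 4 cm/s; Δx = 4·4 + ½·2·4² = 32 cm; v ends 12 cm/s.
5–9 s: v starts 12 cm/s; Δx = 12·4 + ½·-3·4² = 24 cm; v ends 0 cm/s.
x(9) = 0 + Σ Δx = 54 cm.

54 cm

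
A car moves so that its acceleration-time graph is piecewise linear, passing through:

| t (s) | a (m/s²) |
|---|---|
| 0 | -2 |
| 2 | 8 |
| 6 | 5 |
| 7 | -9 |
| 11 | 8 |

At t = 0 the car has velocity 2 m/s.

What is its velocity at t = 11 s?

Δv equals the area under the a-t graph; then v = v₀ + Δv.
0–2 s: ½(-2 + 8)(2) = 6 m/s
2–6 s: ½(8 + 5)(4) = 26 m/s
6–7 s: ½(5 + -9)(1) = -2 m/s
7–11 s: ½(-9 + 8)(4) = -2 m/s
Δv = 28 m/s, so v(11) = 2 + (28) = 30 m/s.

30 m/s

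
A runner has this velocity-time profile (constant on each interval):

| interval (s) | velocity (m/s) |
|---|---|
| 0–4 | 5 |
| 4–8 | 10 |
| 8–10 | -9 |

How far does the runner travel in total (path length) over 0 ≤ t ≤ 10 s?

Distance (not displacement) is the total path length: add the absolute areas under v-t.
0–4 s: |5| × 4 = 20 m
4–8 s: |10| × 4 = 40 m
8–10 s: |-9| × 2 = 18 m
Total distance = 78 m

78 m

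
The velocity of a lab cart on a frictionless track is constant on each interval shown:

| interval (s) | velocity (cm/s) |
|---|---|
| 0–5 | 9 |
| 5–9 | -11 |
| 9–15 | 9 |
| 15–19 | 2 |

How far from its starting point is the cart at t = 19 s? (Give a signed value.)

63 cm

Displacement is the signed area under the v-t curve.
0–5 s: 9 × 5 = 45 cm
5–9 s: -11 × 4 = -44 cm
9–15 s: 9 × 6 = 54 cm
15–19 s: 2 × 4 = 8 cm
Net displacement = 63 cm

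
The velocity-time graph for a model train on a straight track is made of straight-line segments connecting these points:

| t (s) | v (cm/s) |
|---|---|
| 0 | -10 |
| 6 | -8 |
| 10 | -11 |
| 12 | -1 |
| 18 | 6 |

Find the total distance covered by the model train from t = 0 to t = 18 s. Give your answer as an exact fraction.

Total distance travelled is ∫|v| dt — sum the magnitudes of each area piece.
0–6 s: |½(-10 + -8)(6)| = 54 cm
6–10 s: |½(-8 + -11)(4)| = 38 cm
10–12 s: |½(-11 + -1)(2)| = 12 cm
12–18 s: v = 0 at t = 90/7 s; triangle areas 3/7 + 108/7 = 111/7 cm
Total distance = 839/7 cm

839/7 cm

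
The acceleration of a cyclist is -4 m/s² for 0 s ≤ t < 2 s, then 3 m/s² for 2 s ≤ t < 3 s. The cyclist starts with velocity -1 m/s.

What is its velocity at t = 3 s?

-6 m/s

Δv equals the area under the a-t graph; then v = v₀ + Δv.
0–2 s: -4 × 2 = -8 m/s
2–3 s: 3 × 1 = 3 m/s
Δv = -5 m/s, so v(3) = -1 + (-5) = -6 m/s.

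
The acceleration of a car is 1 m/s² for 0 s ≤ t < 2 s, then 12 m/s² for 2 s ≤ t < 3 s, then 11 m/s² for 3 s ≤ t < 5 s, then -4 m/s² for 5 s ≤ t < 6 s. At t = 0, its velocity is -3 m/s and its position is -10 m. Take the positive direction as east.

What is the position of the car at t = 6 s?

On each constant-a segment, Δv = aΔt and Δx = v₀Δt + ½aΔt²; chain segment to segment.
0–2 s: v starts -3 m/s; Δx = -3·2 + ½·1·2² = -4 m; v ends -1 m/s.
2–3 s: v starts -1 m/s; Δx = -1·1 + ½·12·1² = 5 m; v ends 11 m/s.
3–5 s: v starts 11 m/s; Δx = 11·2 + ½·11·2² = 44 m; v ends 33 m/s.
5–6 s: v starts 33 m/s; Δx = 33·1 + ½·-4·1² = 31 m; v ends 29 m/s.
x(6) = -10 + Σ Δx = 66 m.

66 m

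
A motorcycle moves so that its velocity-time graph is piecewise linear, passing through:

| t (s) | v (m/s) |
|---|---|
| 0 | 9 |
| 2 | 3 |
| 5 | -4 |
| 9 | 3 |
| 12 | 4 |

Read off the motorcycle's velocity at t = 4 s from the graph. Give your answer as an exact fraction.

On 2–5 s the graph is linear from 3 to -4 m/s: v(4) = 3 + (-4 − 3)·(4 − 2)/(5 − 2) = -5/3 m/s.

-5/3 m/s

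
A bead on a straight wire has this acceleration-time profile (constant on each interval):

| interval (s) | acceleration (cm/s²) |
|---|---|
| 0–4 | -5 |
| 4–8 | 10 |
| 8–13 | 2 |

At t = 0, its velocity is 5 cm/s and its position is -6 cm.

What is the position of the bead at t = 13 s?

On each constant-a segment, Δv = aΔt and Δx = v₀Δt + ½aΔt²; chain segment to segment.
0–4 s: v starts 5 cm/s; Δx = 5·4 + ½·-5·4² = -20 cm; v ends -15 cm/s.
4–8 s: v starts -15 cm/s; Δx = -15·4 + ½·10·4² = 20 cm; v ends 25 cm/s.
8–13 s: v starts 25 cm/s; Δx = 25·5 + ½·2·5² = 150 cm; v ends 35 cm/s.
x(13) = -6 + Σ Δx = 144 cm.

144 cm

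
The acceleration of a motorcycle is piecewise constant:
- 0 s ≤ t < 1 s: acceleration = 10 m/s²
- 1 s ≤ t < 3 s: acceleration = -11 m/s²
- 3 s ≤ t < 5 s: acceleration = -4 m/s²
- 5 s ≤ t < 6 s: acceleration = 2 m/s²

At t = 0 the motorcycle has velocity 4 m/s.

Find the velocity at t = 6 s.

Δv equals the area under the a-t graph; then v = v₀ + Δv.
0–1 s: 10 × 1 = 10 m/s
1–3 s: -11 × 2 = -22 m/s
3–5 s: -4 × 2 = -8 m/s
5–6 s: 2 × 1 = 2 m/s
Δv = -18 m/s, so v(6) = 4 + (-18) = -14 m/s.

-14 m/s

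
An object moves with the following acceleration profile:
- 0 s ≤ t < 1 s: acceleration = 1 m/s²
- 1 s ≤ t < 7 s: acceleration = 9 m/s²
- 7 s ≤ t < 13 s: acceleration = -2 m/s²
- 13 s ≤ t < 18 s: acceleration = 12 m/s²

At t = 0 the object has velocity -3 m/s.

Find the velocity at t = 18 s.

100 m/s

Δv equals the area under the a-t graph; then v = v₀ + Δv.
0–1 s: 1 × 1 = 1 m/s
1–7 s: 9 × 6 = 54 m/s
7–13 s: -2 × 6 = -12 m/s
13–18 s: 12 × 5 = 60 m/s
Δv = 103 m/s, so v(18) = -3 + (103) = 100 m/s.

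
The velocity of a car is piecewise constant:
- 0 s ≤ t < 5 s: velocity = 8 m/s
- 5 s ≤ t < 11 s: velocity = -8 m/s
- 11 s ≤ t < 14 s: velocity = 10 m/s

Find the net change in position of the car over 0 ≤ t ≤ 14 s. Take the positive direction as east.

Displacement is the signed area under the v-t curve.
0–5 s: 8 × 5 = 40 m
5–11 s: -8 × 6 = -48 m
11–14 s: 10 × 3 = 30 m
Net displacement = 22 m

22 m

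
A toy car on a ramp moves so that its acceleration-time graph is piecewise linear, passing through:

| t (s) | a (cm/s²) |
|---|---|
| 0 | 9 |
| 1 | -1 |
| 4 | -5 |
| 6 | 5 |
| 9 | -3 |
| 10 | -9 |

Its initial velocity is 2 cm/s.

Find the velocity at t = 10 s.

-6 cm/s

Δv equals the area under the a-t graph; then v = v₀ + Δv.
0–1 s: ½(9 + -1)(1) = 4 cm/s
1–4 s: ½(-1 + -5)(3) = -9 cm/s
4–6 s: ½(-5 + 5)(2) = 0 cm/s
6–9 s: ½(5 + -3)(3) = 3 cm/s
9–10 s: ½(-3 + -9)(1) = -6 cm/s
Δv = -8 cm/s, so v(10) = 2 + (-8) = -6 cm/s.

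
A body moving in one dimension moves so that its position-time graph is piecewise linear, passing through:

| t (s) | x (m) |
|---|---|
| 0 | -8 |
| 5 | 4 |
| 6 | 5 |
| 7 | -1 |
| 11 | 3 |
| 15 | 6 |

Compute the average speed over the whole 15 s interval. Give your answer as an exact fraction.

26/15 m/s

Average speed = (total path length)/(elapsed time); on a piecewise-linear x-t graph the path length is Σ|Δx|.
0–5 s: |Δx| = |4 − -8| = 12 m
5–6 s: |Δx| = |5 − 4| = 1 m
6–7 s: |Δx| = |-1 − 5| = 6 m
7–11 s: |Δx| = |3 − -1| = 4 m
11–15 s: |Δx| = |6 − 3| = 3 m
Total path = 26 m; average speed = 26/15 = 26/15 m/s.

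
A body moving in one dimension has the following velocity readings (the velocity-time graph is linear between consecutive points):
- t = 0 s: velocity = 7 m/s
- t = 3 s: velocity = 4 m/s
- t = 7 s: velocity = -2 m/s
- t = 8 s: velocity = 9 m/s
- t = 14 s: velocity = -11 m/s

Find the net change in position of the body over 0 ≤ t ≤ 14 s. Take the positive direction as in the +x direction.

18 m

Net displacement equals the area under the velocity-time graph (areas below the axis count negative).
0–3 s: ½(7 + 4)(3) = 16.5 m
3–7 s: ½(4 + -2)(4) = 4 m
7–8 s: ½(-2 + 9)(1) = 3.5 m
8–14 s: ½(9 + -11)(6) = -6 m
Net displacement = 18 m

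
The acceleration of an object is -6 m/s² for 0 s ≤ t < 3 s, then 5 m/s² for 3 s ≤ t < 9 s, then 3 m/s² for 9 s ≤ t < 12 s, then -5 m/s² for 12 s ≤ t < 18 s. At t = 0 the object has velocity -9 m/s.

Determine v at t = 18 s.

-18 m/s

Δv equals the area under the a-t graph; then v = v₀ + Δv.
0–3 s: -6 × 3 = -18 m/s
3–9 s: 5 × 6 = 30 m/s
9–12 s: 3 × 3 = 9 m/s
12–18 s: -5 × 6 = -30 m/s
Δv = -9 m/s, so v(18) = -9 + (-9) = -18 m/s.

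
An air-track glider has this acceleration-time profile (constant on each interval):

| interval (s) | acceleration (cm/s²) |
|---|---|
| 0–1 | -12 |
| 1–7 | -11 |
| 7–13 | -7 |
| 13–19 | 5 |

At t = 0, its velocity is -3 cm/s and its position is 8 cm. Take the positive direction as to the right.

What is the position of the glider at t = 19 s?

-1549 cm

On each constant-a segment, Δv = aΔt and Δx = v₀Δt + ½aΔt²; chain segment to segment.
0–1 s: v starts -3 cm/s; Δx = -3·1 + ½·-12·1² = -9 cm; v ends -15 cm/s.
1–7 s: v starts -15 cm/s; Δx = -15·6 + ½·-11·6² = -288 cm; v ends -81 cm/s.
7–13 s: v starts -81 cm/s; Δx = -81·6 + ½·-7·6² = -612 cm; v ends -123 cm/s.
13–19 s: v starts -123 cm/s; Δx = -123·6 + ½·5·6² = -648 cm; v ends -93 cm/s.
x(19) = 8 + Σ Δx = -1549 cm.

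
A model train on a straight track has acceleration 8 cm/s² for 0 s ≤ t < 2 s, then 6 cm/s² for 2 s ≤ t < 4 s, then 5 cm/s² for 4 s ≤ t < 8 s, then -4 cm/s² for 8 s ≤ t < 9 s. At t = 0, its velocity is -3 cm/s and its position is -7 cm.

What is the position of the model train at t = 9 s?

On each constant-a segment, Δv = aΔt and Δx = v₀Δt + ½aΔt²; chain segment to segment.
0–2 s: v starts -3 cm/s; Δx = -3·2 + ½·8·2² = 10 cm; v ends 13 cm/s.
2–4 s: v starts 13 cm/s; Δx = 13·2 + ½·6·2² = 38 cm; v ends 25 cm/s.
4–8 s: v starts 25 cm/s; Δx = 25·4 + ½·5·4² = 140 cm; v ends 45 cm/s.
8–9 s: v starts 45 cm/s; Δx = 45·1 + ½·-4·1² = 43 cm; v ends 41 cm/s.
x(9) = -7 + Σ Δx = 224 cm.

224 cm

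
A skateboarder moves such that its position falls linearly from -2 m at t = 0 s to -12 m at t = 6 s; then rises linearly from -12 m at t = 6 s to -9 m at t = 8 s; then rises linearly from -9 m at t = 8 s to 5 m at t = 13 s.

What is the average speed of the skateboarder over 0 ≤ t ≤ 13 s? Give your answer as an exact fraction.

27/13 m/s

Average speed = (total path length)/(elapsed time); on a piecewise-linear x-t graph the path length is Σ|Δx|.
0–6 s: |Δx| = |-12 − -2| = 10 m
6–8 s: |Δx| = |-9 − -12| = 3 m
8–13 s: |Δx| = |5 − -9| = 14 m
Total path = 27 m; average speed = 27/13 = 27/13 m/s.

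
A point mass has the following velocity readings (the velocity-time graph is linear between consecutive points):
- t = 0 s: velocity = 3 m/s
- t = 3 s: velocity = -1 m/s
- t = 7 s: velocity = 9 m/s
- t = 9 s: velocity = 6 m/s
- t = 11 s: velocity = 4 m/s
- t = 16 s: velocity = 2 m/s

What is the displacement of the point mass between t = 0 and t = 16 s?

59 m

Net displacement equals the area under the velocity-time graph (areas below the axis count negative).
0–3 s: ½(3 + -1)(3) = 3 m
3–7 s: ½(-1 + 9)(4) = 16 m
7–9 s: ½(9 + 6)(2) = 15 m
9–11 s: ½(6 + 4)(2) = 10 m
11–16 s: ½(4 + 2)(5) = 15 m
Net displacement = 59 m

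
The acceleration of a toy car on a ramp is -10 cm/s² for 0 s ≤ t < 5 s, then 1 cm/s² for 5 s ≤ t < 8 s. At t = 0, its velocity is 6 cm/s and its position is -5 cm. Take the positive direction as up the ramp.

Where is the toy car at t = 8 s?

On each constant-a segment, Δv = aΔt and Δx = v₀Δt + ½aΔt²; chain segment to segment.
0–5 s: v starts 6 cm/s; Δx = 6·5 + ½·-10·5² = -95 cm; v ends -44 cm/s.
5–8 s: v starts -44 cm/s; Δx = -44·3 + ½·1·3² = -127.5 cm; v ends -41 cm/s.
x(8) = -5 + Σ Δx = -227.5 cm.

-227.5 cm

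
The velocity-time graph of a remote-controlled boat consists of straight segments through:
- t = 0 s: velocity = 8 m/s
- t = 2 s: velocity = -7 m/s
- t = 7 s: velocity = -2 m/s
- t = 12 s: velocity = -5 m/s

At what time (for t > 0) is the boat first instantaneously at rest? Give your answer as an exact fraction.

v changes sign on 0–2 s (from 8 to -7); the graph is linear there, so v = 0 at t = 0 + (-8)·(2 − 0)/(-7 − 8) = 16/15 s.

t = 16/15 s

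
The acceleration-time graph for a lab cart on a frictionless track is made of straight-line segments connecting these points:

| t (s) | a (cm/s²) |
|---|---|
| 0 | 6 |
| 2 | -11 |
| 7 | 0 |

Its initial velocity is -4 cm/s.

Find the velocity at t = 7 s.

-36.5 cm/s

Δv equals the area under the a-t graph; then v = v₀ + Δv.
0–2 s: ½(6 + -11)(2) = -5 cm/s
2–7 s: ½(-11 + 0)(5) = -27.5 cm/s
Δv = -32.5 cm/s, so v(7) = -4 + (-32.5) = -36.5 cm/s.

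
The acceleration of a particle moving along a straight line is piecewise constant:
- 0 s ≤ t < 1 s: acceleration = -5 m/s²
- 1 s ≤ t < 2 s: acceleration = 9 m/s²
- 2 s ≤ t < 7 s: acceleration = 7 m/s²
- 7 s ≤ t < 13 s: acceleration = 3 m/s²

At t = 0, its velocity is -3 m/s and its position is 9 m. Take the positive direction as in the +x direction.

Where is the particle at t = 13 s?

On each constant-a segment, Δv = aΔt and Δx = v₀Δt + ½aΔt²; chain segment to segment.
0–1 s: v starts -3 m/s; Δx = -3·1 + ½·-5·1² = -5.5 m; v ends -8 m/s.
1–2 s: v starts -8 m/s; Δx = -8·1 + ½·9·1² = -3.5 m; v ends 1 m/s.
2–7 s: v starts 1 m/s; Δx = 1·5 + ½·7·5² = 92.5 m; v ends 36 m/s.
7–13 s: v starts 36 m/s; Δx = 36·6 + ½·3·6² = 270 m; v ends 54 m/s.
x(13) = 9 + Σ Δx = 362.5 m.

362.5 m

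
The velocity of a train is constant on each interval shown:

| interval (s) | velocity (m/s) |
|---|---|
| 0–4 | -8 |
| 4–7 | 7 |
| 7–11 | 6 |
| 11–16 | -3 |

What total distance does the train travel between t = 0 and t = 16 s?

Distance (not displacement) is the total path length: add the absolute areas under v-t.
0–4 s: |-8| × 4 = 32 m
4–7 s: |7| × 3 = 21 m
7–11 s: |6| × 4 = 24 m
11–16 s: |-3| × 5 = 15 m
Total distance = 92 m

92 m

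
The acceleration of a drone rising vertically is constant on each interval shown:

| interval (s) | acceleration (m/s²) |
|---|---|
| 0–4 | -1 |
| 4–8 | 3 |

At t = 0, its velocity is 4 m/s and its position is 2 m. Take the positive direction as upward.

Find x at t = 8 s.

On each constant-a segment, Δv = aΔt and Δx = v₀Δt + ½aΔt²; chain segment to segment.
0–4 s: v starts 4 m/s; Δx = 4·4 + ½·-1·4² = 8 m; v ends 0 m/s.
4–8 s: v starts 0 m/s; Δx = 0·4 + ½·3·4² = 24 m; v ends 12 m/s.
x(8) = 2 + Σ Δx = 34 m.

34 m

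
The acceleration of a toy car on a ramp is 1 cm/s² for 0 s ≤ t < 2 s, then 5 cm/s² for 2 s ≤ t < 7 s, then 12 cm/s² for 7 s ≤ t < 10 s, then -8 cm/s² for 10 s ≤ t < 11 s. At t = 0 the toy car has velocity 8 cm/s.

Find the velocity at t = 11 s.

63 cm/s

Δv equals the area under the a-t graph; then v = v₀ + Δv.
0–2 s: 1 × 2 = 2 cm/s
2–7 s: 5 × 5 = 25 cm/s
7–10 s: 12 × 3 = 36 cm/s
10–11 s: -8 × 1 = -8 cm/s
Δv = 55 cm/s, so v(11) = 8 + (55) = 63 cm/s.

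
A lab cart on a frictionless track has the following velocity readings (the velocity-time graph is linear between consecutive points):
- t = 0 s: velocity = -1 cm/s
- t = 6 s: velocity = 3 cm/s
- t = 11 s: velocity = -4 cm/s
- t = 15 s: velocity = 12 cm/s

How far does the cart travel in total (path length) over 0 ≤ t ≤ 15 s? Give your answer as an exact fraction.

255/7 cm

Distance (not displacement) is the total path length: add the absolute areas under v-t.
0–6 s: v = 0 at t = 1.5 s; triangle areas 0.75 + 6.75 = 7.5 cm
6–11 s: v = 0 at t = 57/7 s; triangle areas 45/14 + 40/7 = 125/14 cm
11–15 s: v = 0 at t = 12 s; triangle areas 2 + 18 = 20 cm
Total distance = 255/7 cm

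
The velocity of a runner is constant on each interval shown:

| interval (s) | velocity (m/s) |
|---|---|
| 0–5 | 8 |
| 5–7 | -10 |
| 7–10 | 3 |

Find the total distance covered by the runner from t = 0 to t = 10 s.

69 m

Total distance travelled is ∫|v| dt — sum the magnitudes of each area piece.
0–5 s: |8| × 5 = 40 m
5–7 s: |-10| × 2 = 20 m
7–10 s: |3| × 3 = 9 m
Total distance = 69 m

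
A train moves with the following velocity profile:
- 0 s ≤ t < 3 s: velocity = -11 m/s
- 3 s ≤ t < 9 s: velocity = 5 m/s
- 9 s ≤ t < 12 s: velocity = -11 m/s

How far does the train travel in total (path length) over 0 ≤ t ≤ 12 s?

96 m

Total distance travelled is ∫|v| dt — sum the magnitudes of each area piece.
0–3 s: |-11| × 3 = 33 m
3–9 s: |5| × 6 = 30 m
9–12 s: |-11| × 3 = 33 m
Total distance = 96 m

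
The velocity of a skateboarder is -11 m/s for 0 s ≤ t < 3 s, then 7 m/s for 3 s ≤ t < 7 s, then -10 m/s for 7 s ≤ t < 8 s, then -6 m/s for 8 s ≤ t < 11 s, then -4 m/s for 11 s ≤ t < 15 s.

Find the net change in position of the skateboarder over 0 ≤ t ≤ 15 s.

Net displacement equals the area under the velocity-time graph (areas below the axis count negative).
0–3 s: -11 × 3 = -33 m
3–7 s: 7 × 4 = 28 m
7–8 s: -10 × 1 = -10 m
8–11 s: -6 × 3 = -18 m
11–15 s: -4 × 4 = -16 m
Net displacement = -49 m

-49 m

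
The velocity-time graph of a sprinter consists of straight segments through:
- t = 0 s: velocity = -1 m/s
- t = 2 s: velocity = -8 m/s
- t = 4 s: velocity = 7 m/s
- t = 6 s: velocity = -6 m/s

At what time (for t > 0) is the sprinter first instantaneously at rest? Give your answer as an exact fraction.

t = 46/15 s

v changes sign on 2–4 s (from -8 to 7); the graph is linear there, so v = 0 at t = 2 + (8)·(4 − 2)/(7 − -8) = 46/15 s.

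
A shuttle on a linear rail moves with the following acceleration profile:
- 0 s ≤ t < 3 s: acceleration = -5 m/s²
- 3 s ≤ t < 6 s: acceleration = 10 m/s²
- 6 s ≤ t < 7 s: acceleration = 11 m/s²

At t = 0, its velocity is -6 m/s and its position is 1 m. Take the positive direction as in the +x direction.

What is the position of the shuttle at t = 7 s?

-43 m

On each constant-a segment, Δv = aΔt and Δx = v₀Δt + ½aΔt²; chain segment to segment.
0–3 s: v starts -6 m/s; Δx = -6·3 + ½·-5·3² = -40.5 m; v ends -21 m/s.
3–6 s: v starts -21 m/s; Δx = -21·3 + ½·10·3² = -18 m; v ends 9 m/s.
6–7 s: v starts 9 m/s; Δx = 9·1 + ½·11·1² = 14.5 m; v ends 20 m/s.
x(7) = 1 + Σ Δx = -43 m.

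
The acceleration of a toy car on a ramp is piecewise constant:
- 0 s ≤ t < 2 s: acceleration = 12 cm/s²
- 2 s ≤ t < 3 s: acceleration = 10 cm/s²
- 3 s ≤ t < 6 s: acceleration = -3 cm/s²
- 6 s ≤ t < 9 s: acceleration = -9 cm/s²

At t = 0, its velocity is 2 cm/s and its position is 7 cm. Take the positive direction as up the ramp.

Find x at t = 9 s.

On each constant-a segment, Δv = aΔt and Δx = v₀Δt + ½aΔt²; chain segment to segment.
0–2 s: v starts 2 cm/s; Δx = 2·2 + ½·12·2² = 28 cm; v ends 26 cm/s.
2–3 s: v starts 26 cm/s; Δx = 26·1 + ½·10·1² = 31 cm; v ends 36 cm/s.
3–6 s: v starts 36 cm/s; Δx = 36·3 + ½·-3·3² = 94.5 cm; v ends 27 cm/s.
6–9 s: v starts 27 cm/s; Δx = 27·3 + ½·-9·3² = 40.5 cm; v ends 0 cm/s.
x(9) = 7 + Σ Δx = 201 cm.

201 cm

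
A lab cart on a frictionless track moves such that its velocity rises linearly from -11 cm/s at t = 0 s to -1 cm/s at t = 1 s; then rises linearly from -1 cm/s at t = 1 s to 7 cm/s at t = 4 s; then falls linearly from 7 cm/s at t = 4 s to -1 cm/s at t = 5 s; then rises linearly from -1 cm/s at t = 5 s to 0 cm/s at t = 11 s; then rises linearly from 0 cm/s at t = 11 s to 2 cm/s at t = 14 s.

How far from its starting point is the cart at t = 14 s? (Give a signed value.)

6 cm

Displacement is the signed area under the v-t curve.
0–1 s: ½(-11 + -1)(1) = -6 cm
1–4 s: ½(-1 + 7)(3) = 9 cm
4–5 s: ½(7 + -1)(1) = 3 cm
5–11 s: ½(-1 + 0)(6) = -3 cm
11–14 s: ½(0 + 2)(3) = 3 cm
Net displacement = 6 cm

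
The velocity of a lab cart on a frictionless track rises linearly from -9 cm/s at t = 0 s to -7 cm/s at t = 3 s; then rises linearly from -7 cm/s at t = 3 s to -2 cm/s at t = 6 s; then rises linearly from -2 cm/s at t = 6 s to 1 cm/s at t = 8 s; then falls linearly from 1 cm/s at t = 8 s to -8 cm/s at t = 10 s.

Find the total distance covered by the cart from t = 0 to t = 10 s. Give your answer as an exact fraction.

835/18 cm

Distance (not displacement) is the total path length: add the absolute areas under v-t.
0–3 s: |½(-9 + -7)(3)| = 24 cm
3–6 s: |½(-7 + -2)(3)| = 13.5 cm
6–8 s: v = 0 at t = 22/3 s; triangle areas 4/3 + 1/3 = 5/3 cm
8–10 s: v = 0 at t = 74/9 s; triangle areas 1/9 + 64/9 = 65/9 cm
Total distance = 835/18 cm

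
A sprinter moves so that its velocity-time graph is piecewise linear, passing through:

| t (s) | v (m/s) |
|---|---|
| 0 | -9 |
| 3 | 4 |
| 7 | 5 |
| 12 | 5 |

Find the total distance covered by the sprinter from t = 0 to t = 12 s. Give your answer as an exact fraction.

1409/26 m

Total distance travelled is ∫|v| dt — sum the magnitudes of each area piece.
0–3 s: v = 0 at t = 27/13 s; triangle areas 243/26 + 24/13 = 291/26 m
3–7 s: |½(4 + 5)(4)| = 18 m
7–12 s: |5| × 5 = 25 m
Total distance = 1409/26 m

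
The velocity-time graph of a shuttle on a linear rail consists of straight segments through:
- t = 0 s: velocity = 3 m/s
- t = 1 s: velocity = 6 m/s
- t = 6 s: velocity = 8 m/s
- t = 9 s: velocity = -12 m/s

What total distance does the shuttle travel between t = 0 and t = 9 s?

Distance (not displacement) is the total path length: add the absolute areas under v-t.
0–1 s: |½(3 + 6)(1)| = 4.5 m
1–6 s: |½(6 + 8)(5)| = 35 m
6–9 s: v = 0 at t = 7.2 s; triangle areas 4.8 + 10.8 = 15.6 m
Total distance = 55.1 m

55.1 m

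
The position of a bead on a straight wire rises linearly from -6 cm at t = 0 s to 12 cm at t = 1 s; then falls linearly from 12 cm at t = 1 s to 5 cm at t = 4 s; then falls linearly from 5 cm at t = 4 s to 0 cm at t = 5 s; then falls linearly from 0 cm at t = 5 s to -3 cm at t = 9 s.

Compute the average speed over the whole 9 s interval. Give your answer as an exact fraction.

Average speed = (total path length)/(elapsed time); on a piecewise-linear x-t graph the path length is Σ|Δx|.
0–1 s: |Δx| = |12 − -6| = 18 cm
1–4 s: |Δx| = |5 − 12| = 7 cm
4–5 s: |Δx| = |0 − 5| = 5 cm
5–9 s: |Δx| = |-3 − 0| = 3 cm
Total path = 33 cm; average speed = 33/9 = 11/3 cm/s.

11/3 cm/s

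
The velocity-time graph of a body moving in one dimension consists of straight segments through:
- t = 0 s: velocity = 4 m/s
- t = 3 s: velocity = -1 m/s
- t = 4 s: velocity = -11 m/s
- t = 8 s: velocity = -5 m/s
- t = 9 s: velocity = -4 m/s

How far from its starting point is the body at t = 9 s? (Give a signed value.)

Net displacement equals the area under the velocity-time graph (areas below the axis count negative).
0–3 s: ½(4 + -1)(3) = 4.5 m
3–4 s: ½(-1 + -11)(1) = -6 m
4–8 s: ½(-11 + -5)(4) = -32 m
8–9 s: ½(-5 + -4)(1) = -4.5 m
Net displacement = -38 m

-38 m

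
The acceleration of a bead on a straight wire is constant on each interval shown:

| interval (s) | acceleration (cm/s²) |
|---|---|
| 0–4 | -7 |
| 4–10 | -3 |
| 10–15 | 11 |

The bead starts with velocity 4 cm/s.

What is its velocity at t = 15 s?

13 cm/s

Δv equals the area under the a-t graph; then v = v₀ + Δv.
0–4 s: -7 × 4 = -28 cm/s
4–10 s: -3 × 6 = -18 cm/s
10–15 s: 11 × 5 = 55 cm/s
Δv = 9 cm/s, so v(15) = 4 + (9) = 13 cm/s.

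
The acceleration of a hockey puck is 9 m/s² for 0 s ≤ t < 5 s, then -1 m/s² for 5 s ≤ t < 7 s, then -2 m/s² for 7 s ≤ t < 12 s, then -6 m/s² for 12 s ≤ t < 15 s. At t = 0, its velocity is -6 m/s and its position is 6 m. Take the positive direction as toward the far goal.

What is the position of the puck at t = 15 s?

378.5 m

On each constant-a segment, Δv = aΔt and Δx = v₀Δt + ½aΔt²; chain segment to segment.
0–5 s: v starts -6 m/s; Δx = -6·5 + ½·9·5² = 82.5 m; v ends 39 m/s.
5–7 s: v starts 39 m/s; Δx = 39·2 + ½·-1·2² = 76 m; v ends 37 m/s.
7–12 s: v starts 37 m/s; Δx = 37·5 + ½·-2·5² = 160 m; v ends 27 m/s.
12–15 s: v starts 27 m/s; Δx = 27·3 + ½·-6·3² = 54 m; v ends 9 m/s.
x(15) = 6 + Σ Δx = 378.5 m.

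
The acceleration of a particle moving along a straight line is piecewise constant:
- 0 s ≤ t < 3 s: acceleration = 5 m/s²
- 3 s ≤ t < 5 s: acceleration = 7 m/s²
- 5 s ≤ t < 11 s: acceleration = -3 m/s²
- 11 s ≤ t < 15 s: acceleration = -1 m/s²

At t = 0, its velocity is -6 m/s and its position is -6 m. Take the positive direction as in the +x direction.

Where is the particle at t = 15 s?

126.5 m

On each constant-a segment, Δv = aΔt and Δx = v₀Δt + ½aΔt²; chain segment to segment.
0–3 s: v starts -6 m/s; Δx = -6·3 + ½·5·3² = 4.5 m; v ends 9 m/s.
3–5 s: v starts 9 m/s; Δx = 9·2 + ½·7·2² = 32 m; v ends 23 m/s.
5–11 s: v starts 23 m/s; Δx = 23·6 + ½·-3·6² = 84 m; v ends 5 m/s.
11–15 s: v starts 5 m/s; Δx = 5·4 + ½·-1·4² = 12 m; v ends 1 m/s.
x(15) = -6 + Σ Δx = 126.5 m.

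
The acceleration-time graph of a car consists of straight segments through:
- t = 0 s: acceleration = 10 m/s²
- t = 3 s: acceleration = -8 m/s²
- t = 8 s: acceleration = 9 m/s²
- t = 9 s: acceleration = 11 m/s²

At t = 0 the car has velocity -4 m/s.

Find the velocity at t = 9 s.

Δv equals the area under the a-t graph; then v = v₀ + Δv.
0–3 s: ½(10 + -8)(3) = 3 m/s
3–8 s: ½(-8 + 9)(5) = 2.5 m/s
8–9 s: ½(9 + 11)(1) = 10 m/s
Δv = 15.5 m/s, so v(9) = -4 + (15.5) = 11.5 m/s.

11.5 m/s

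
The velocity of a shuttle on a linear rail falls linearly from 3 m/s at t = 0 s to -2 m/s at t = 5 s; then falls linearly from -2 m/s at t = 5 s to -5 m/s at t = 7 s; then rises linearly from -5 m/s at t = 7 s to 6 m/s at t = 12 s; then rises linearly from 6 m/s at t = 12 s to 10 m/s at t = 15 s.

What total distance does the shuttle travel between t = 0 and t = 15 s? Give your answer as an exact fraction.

Total distance travelled is ∫|v| dt — sum the magnitudes of each area piece.
0–5 s: v = 0 at t = 3 s; triangle areas 4.5 + 2 = 6.5 m
5–7 s: |½(-2 + -5)(2)| = 7 m
7–12 s: v = 0 at t = 102/11 s; triangle areas 125/22 + 90/11 = 305/22 m
12–15 s: |½(6 + 10)(3)| = 24 m
Total distance = 565/11 m

565/11 m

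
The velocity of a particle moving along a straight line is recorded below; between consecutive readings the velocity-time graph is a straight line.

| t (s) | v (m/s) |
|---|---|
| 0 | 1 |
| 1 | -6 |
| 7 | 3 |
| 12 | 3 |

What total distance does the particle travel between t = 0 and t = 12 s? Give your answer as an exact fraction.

457/14 m

Total distance travelled is ∫|v| dt — sum the magnitudes of each area piece.
0–1 s: v = 0 at t = 1/7 s; triangle areas 1/14 + 18/7 = 37/14 m
1–7 s: v = 0 at t = 5 s; triangle areas 12 + 3 = 15 m
7–12 s: |3| × 5 = 15 m
Total distance = 457/14 m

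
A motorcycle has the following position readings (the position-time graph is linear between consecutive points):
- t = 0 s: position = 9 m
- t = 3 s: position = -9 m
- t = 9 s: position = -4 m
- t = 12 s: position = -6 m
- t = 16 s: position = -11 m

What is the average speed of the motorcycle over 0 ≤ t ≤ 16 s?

Average speed = (total path length)/(elapsed time); on a piecewise-linear x-t graph the path length is Σ|Δx|.
0–3 s: |Δx| = |-9 − 9| = 18 m
3–9 s: |Δx| = |-4 − -9| = 5 m
9–12 s: |Δx| = |-6 − -4| = 2 m
12–16 s: |Δx| = |-11 − -6| = 5 m
Total path = 30 m; average speed = 30/16 = 1.875 m/s.

1.875 m/s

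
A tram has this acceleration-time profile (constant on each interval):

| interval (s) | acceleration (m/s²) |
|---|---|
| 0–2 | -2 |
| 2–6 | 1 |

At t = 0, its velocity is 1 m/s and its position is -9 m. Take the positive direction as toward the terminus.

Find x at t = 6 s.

-15 m

On each constant-a segment, Δv = aΔt and Δx = v₀Δt + ½aΔt²; chain segment to segment.
0–2 s: v starts 1 m/s; Δx = 1·2 + ½·-2·2² = -2 m; v ends -3 m/s.
2–6 s: v starts -3 m/s; Δx = -3·4 + ½·1·4² = -4 m; v ends 1 m/s.
x(6) = -9 + Σ Δx = -15 m.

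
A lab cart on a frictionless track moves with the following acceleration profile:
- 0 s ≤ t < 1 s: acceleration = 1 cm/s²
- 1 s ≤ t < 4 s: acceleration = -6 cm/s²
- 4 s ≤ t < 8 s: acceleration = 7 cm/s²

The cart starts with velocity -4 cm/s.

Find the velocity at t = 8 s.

Δv equals the area under the a-t graph; then v = v₀ + Δv.
0–1 s: 1 × 1 = 1 cm/s
1–4 s: -6 × 3 = -18 cm/s
4–8 s: 7 × 4 = 28 cm/s
Δv = 11 cm/s, so v(8) = -4 + (11) = 7 cm/s.

7 cm/s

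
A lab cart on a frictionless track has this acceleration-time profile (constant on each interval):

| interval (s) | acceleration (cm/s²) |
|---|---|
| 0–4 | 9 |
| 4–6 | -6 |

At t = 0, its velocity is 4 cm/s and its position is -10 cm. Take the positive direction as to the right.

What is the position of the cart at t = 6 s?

On each constant-a segment, Δv = aΔt and Δx = v₀Δt + ½aΔt²; chain segment to segment.
0–4 s: v starts 4 cm/s; Δx = 4·4 + ½·9·4² = 88 cm; v ends 40 cm/s.
4–6 s: v starts 40 cm/s; Δx = 40·2 + ½·-6·2² = 68 cm; v ends 28 cm/s.
x(6) = -10 + Σ Δx = 146 cm.

146 cm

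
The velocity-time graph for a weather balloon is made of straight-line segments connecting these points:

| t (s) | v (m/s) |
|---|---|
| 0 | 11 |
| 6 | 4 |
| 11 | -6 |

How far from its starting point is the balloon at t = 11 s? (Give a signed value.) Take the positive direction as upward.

Net displacement equals the area under the velocity-time graph (areas below the axis count negative).
0–6 s: ½(11 + 4)(6) = 45 m
6–11 s: ½(4 + -6)(5) = -5 m
Net displacement = 40 m

40 m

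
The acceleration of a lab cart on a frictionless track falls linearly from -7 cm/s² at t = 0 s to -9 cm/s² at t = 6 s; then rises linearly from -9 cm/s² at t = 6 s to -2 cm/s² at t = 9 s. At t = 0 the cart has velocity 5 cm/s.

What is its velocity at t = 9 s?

Δv equals the area under the a-t graph; then v = v₀ + Δv.
0–6 s: ½(-7 + -9)(6) = -48 cm/s
6–9 s: ½(-9 + -2)(3) = -16.5 cm/s
Δv = -64.5 cm/s, so v(9) = 5 + (-64.5) = -59.5 cm/s.

-59.5 cm/s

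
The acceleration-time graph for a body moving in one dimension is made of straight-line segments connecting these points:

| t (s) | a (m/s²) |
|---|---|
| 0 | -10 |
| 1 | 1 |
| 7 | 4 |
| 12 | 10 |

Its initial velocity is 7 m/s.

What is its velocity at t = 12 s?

Δv equals the area under the a-t graph; then v = v₀ + Δv.
0–1 s: ½(-10 + 1)(1) = -4.5 m/s
1–7 s: ½(1 + 4)(6) = 15 m/s
7–12 s: ½(4 + 10)(5) = 35 m/s
Δv = 45.5 m/s, so v(12) = 7 + (45.5) = 52.5 m/s.

52.5 m/s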